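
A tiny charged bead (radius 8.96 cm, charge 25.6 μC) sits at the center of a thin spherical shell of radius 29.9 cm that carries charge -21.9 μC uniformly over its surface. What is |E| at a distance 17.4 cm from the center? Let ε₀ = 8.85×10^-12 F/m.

E = 7.60×10^6 V/m

Take a concentric spherical Gaussian surface of radius r = 17.4 cm (between the bodies, 8.96 cm < r < 29.9 cm).
Only the inner charge is enclosed; the outer shell contributes nothing inside itself. Q_enc = 25.6 μC = 2.56×10^-5 C.
Gauss's law: E·4πr² = Q_enc/ε₀.
E = |Q_enc|/(4πε₀r²) = (2.56×10^-5)/(4π·8.85×10^-12·(0.174)²) = 7.60×10^6 N/C.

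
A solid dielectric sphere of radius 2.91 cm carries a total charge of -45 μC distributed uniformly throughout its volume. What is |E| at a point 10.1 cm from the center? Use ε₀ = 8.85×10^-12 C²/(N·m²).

Take a concentric spherical Gaussian surface of radius r = 10.1 cm (r > R, so the entire charge is enclosed).
Q_enc = -45 μC = -4.50×10^-5 C.
By Gauss's law, ∮E·dA = E·4πr² = Q_enc/ε₀.
E = |Q_enc|/(4πε₀r²) = (4.50e-5)/(4π·8.85×10^-12·(0.101)²) = 3.97×10^7 N/C.

|E| ≈ 3.97×10^7 N/C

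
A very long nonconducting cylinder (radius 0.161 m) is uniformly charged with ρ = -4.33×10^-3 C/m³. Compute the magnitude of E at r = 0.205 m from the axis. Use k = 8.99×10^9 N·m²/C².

Take a coaxial cylindrical Gaussian surface of radius r = 0.205 m and length L (r > 0.161 m, full cross-section enclosed).
λ_enc = ρ·πR² = (-4.33×10^-3)π(0.161)² = -3.526×10^-4 C/m.
Gauss's law: E·2πrL = λ_enc L/ε₀.
E = 2k|λ_enc|/r = 2(8.99×10^9)(3.526×10^-4)/(0.205) = 3.09×10^7 N/C.

E ≈ 3.09×10^7 V/m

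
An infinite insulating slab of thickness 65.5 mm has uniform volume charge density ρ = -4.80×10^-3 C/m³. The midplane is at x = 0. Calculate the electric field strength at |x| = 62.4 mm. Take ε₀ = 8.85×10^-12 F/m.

The point |x| = 62.4 mm lies outside the slab (half-thickness 0.03275 m). A symmetric pillbox spanning the full slab encloses Q_enc = ρ·d·A.
Flux = 2EA ⇒ E = |ρ|d/(2ε₀), independent of distance outside.
E = (4.80e-3)(0.0655)/(2·8.85×10^-12) = 1.78e7 N/C.

1.78e7 N/C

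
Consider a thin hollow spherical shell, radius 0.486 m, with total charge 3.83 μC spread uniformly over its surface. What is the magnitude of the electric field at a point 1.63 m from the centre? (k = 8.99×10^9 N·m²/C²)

|E| = 1.30×10^4 V/m

Symmetry ⇒ E = E(r) r̂. Gaussian sphere of radius r = 1.63 m (r > 0.486 m).
The entire shell is enclosed: Q_enc = 3.83e-6 C.
Since E is radial and uniform over the Gaussian sphere, Φ = E·4πr² = Q_enc/ε₀.
E = k|Q_enc|/r² = (8.99×10^9)(3.83×10^-6)/(1.63)² = 1.30×10^4 N/C.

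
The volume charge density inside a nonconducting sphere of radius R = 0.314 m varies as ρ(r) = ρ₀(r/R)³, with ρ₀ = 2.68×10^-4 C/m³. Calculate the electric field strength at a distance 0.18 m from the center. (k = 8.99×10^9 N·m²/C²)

|E| = 1.71×10^5 N/C

Symmetry ⇒ E = E(r) r̂. Gaussian sphere of radius r = 0.18 m (r < R).
Integrate the density: Q_enc = 4π ∫₀^r ρ₀(r'/R)^3 r'² dr' = 4πρ₀ r^6/(6·R³) = 6.167e-7 C.
Gauss's law: E·4πr² = Q_enc/ε₀.
E = k|Q_enc|/r² = (8.99×10^9)(6.167×10^-7)/(0.18)² = 1.71×10^5 N/C.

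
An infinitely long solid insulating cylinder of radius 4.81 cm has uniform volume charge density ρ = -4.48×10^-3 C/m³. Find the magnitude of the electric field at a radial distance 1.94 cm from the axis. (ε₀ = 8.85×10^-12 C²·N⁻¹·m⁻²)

|E| = 4.91×10^6 N/C

Take a coaxial cylindrical Gaussian surface of radius r = 1.94 cm and length L (r < R).
Charge inside radius r per length L is ρ·πr²·L, so λ_enc = ρπr² = -5.297×10^-6 C/m.
Gauss's law: E·2πrL = λ_enc L/ε₀.
E = |λ_enc|/(2πε₀r) = (5.297e-6)/(2π·8.85×10^-12·0.0194) = 4.91e6 N/C.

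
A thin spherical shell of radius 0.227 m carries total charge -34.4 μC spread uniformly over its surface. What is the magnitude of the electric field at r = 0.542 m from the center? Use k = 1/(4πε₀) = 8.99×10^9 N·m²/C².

|E| = 1.05e6 N/C

Use a concentric Gaussian sphere at r = 0.542 m (r > 0.227 m).
The entire shell is enclosed: Q_enc = -3.44e-5 C.
Applying ∮E·dA = Q_enc/ε₀ with Φ = E(4πr²):
E = k|Q_enc|/r² = (8.99×10^9)(3.44×10^-5)/(0.542)² = 1.05×10^6 N/C.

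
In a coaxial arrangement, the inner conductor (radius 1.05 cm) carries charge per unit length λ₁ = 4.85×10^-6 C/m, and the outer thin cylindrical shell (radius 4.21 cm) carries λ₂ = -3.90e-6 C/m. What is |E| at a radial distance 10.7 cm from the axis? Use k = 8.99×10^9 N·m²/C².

Take a coaxial cylindrical Gaussian surface of radius r = 10.7 cm and length L (r > 4.21 cm, enclosing both).
λ_enc = λ₁ + λ₂ = (4.85×10^-6) + (-3.90e-6) = 9.50×10^-7 C/m.
Applying ∮E·dA = Q_enc/ε₀ with the end caps contributing no flux:
E = 2k|λ_enc|/r = 2(8.99×10^9)(9.50×10^-7)/(0.107) = 1.60×10^5 N/C.

|E| = 1.60e5 V/m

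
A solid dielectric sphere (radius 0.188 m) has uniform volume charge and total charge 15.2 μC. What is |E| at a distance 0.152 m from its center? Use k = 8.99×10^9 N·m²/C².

E = 3.13×10^6 N/C

By spherical symmetry E is radial; choose a Gaussian sphere of radius r = 0.152 m (r < R).
Only the charge within r is enclosed: Q_enc = Q·(r/R)³ = (15.2 μC)·(0.152 m/0.188 m)³ = 8.033e-6 C.
Since E is radial and uniform over the Gaussian sphere, Φ = E·4πr² = Q_enc/ε₀.
E = k|Q_enc|/r² = (8.99×10^9)(8.033×10^-6)/(0.152)² = 3.13e6 N/C.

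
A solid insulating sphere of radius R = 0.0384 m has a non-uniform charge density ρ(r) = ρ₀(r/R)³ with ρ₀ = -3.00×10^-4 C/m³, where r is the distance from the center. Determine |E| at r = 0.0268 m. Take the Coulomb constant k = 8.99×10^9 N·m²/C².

|E| = 5.15×10^4 N/C

By spherical symmetry E is radial; choose a Gaussian sphere of radius r = 0.0268 m (r < R).
Q_enc = ∫₀^r ρ(r')·4πr'² dr' = (4πρ₀/R³) ∫₀^r r'^5 dr' = 4πρ₀ r^6/(6·R³) = -4.111e-9 C.
Applying ∮E·dA = Q_enc/ε₀ with Φ = E(4πr²):
E = k|Q_enc|/r² = (8.99×10^9)(4.111×10^-9)/(0.0268)² = 5.15×10^4 N/C.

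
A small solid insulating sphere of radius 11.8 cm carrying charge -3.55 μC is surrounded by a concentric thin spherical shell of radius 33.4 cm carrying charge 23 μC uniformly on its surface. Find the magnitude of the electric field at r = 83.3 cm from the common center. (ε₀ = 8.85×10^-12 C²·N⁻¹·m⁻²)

By spherical symmetry E is radial; choose a Gaussian sphere of radius r = 83.3 cm (r > 33.4 cm, enclosing both).
Q_enc = (-3.55 μC) + (23 μC) = 1.945×10^-5 C.
By Gauss's law, ∮E·dA = E·4πr² = Q_enc/ε₀.
E = |Q_enc|/(4πε₀r²) = (1.945×10^-5)/(4π·8.85×10^-12·(0.833)²) = 2.52×10^5 N/C.

|E| ≈ 2.52×10^5 N/C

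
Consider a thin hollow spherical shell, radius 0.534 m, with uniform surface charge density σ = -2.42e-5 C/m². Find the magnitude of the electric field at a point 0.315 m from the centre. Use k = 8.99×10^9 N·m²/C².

|E| = 0 N/C

By spherical symmetry E is radial; choose a Gaussian sphere of radius r = 0.315 m (inside the shell, r < 0.534 m).
No charge lies within this surface, so Q_enc = 0 and Gauss's law gives E·4πr² = 0 ⇒ E = 0.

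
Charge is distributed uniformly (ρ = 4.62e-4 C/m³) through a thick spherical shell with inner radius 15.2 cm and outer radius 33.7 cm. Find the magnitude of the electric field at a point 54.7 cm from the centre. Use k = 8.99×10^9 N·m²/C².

By spherical symmetry E is radial; choose a Gaussian sphere of radius r = 54.7 cm (r > 33.7 cm, enclosing the whole shell).
Q_enc = ρ·(4π/3)(b³ − a³) = (4.62e-4)·(4π/3)·((0.337)³ − (0.152)³) = 6.727e-5 C.
Since E is radial and uniform over the Gaussian sphere, Φ = E·4πr² = Q_enc/ε₀.
E = k|Q_enc|/r² = (8.99×10^9)(6.727×10^-5)/(0.547)² = 2.02×10^6 N/C.

E ≈ 2.02×10^6 N/C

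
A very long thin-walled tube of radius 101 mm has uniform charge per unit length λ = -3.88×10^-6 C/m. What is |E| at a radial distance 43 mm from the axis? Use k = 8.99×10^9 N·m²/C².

E = 0 (no enclosed charge)

Take a coaxial cylindrical Gaussian surface of radius r = 43 mm and length L (r < 101 mm, inside the shell).
All the surface charge lies outside this cylinder: Q_enc = 0, hence E = 0.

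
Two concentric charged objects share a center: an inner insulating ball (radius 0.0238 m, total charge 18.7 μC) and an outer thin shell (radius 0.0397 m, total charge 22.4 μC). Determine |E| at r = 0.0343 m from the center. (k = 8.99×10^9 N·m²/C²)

Use a concentric Gaussian sphere at r = 0.0343 m (between the bodies, 0.0238 m < r < 0.0397 m).
Only the inner charge is enclosed; the outer shell contributes nothing inside itself. Q_enc = 18.7 μC = 1.87×10^-5 C.
Applying ∮E·dA = Q_enc/ε₀ with Φ = E(4πr²):
E = k|Q_enc|/r² = (8.99×10^9)(1.87e-5)/(0.0343)² = 1.43×10^8 N/C.

|E| = 1.43×10^8 N/C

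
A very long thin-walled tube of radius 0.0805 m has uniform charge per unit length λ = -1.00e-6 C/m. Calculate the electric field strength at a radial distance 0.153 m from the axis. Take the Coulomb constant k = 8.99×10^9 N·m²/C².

E = 1.18×10^5 N/C

Choose a coaxial cylinder of radius r = 0.153 m (arbitrary length L) as the Gaussian surface (r > 0.0805 m).
The full line charge is enclosed: λ_enc = -1.00×10^-6 C/m.
Applying ∮E·dA = Q_enc/ε₀ with the end caps contributing no flux:
E = 2k|λ_enc|/r = 2(8.99×10^9)(1.00×10^-6)/(0.153) = 1.18×10^5 N/C.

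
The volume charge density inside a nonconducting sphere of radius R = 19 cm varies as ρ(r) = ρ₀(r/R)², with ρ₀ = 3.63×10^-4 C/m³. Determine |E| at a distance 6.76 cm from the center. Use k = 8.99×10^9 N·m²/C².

Use a concentric Gaussian sphere at r = 6.76 cm (r < R).
Integrate the density: Q_enc = 4π ∫₀^r ρ₀(r'/R)^2 r'² dr' = 4πρ₀ r^5/(5·R²) = 3.568×10^-8 C.
Applying ∮E·dA = Q_enc/ε₀ with Φ = E(4πr²):
E = k|Q_enc|/r² = (8.99×10^9)(3.568×10^-8)/(0.0676)² = 7.02×10^4 N/C.

|E| ≈ 7.02e4 N/C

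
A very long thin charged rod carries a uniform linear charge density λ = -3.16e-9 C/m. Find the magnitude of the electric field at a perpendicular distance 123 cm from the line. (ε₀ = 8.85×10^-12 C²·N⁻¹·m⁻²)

46.2 V/m

Coaxial Gaussian cylinder, radius r = 123 cm, length L.
Q_enc = λL, so λ_enc = -3.16e-9 C/m.
Gauss's law: E·2πrL = λ_enc L/ε₀.
E = |λ_enc|/(2πε₀r) = (3.16e-9)/(2π·8.85×10^-12·1.23) = 46.2 N/C.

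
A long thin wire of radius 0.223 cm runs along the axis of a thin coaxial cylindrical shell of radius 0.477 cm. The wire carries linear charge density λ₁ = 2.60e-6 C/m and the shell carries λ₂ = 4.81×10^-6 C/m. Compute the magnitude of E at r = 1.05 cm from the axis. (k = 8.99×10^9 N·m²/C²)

Choose a coaxial cylinder of radius r = 1.05 cm (arbitrary length L) as the Gaussian surface (r > 0.477 cm, enclosing both).
λ_enc = λ₁ + λ₂ = (2.60e-6) + (4.81e-6) = 7.41×10^-6 C/m.
Since E is radial and uniform over the curved surface, Φ = E·2πrL = Q_enc/ε₀ = λ_enc L/ε₀.
E = 2k|λ_enc|/r = 2(8.99×10^9)(7.41e-6)/(0.0105) = 1.27×10^7 N/C.

1.27×10^7 N/C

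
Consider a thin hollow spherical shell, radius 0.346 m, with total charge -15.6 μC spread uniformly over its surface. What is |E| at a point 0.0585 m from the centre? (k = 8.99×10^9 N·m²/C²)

E = 0

By spherical symmetry E is radial; choose a Gaussian sphere of radius r = 0.0585 m (inside the shell, r < 0.346 m).
No charge lies within this surface, so Q_enc = 0 and Gauss's law gives E·4πr² = 0 ⇒ E = 0.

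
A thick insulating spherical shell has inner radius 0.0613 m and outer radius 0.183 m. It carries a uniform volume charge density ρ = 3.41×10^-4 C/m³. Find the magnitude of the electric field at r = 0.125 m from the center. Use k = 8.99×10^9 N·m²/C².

E = 1.42×10^6 N/C

Take a concentric spherical Gaussian surface of radius r = 0.125 m (within the shell material, 0.0613 m < r < 0.183 m).
Only the shell between 0.0613 m and r is enclosed: Q_enc = ρ·(4π/3)(r³ − a³) = (3.41×10^-4)·(4π/3)·((0.125)³ − (0.0613)³) = 2.461e-6 C.
Gauss's law: E·4πr² = Q_enc/ε₀.
E = k|Q_enc|/r² = (8.99×10^9)(2.461×10^-6)/(0.125)² = 1.42e6 N/C.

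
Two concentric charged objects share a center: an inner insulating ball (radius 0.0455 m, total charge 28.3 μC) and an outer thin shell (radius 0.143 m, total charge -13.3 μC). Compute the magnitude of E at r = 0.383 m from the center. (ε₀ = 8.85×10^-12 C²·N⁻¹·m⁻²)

Symmetry ⇒ E = E(r) r̂. Gaussian sphere of radius r = 0.383 m (r > 0.143 m, enclosing both).
Q_enc = (28.3 μC) + (-13.3 μC) = 1.50×10^-5 C.
Applying ∮E·dA = Q_enc/ε₀ with Φ = E(4πr²):
E = |Q_enc|/(4πε₀r²) = (1.50×10^-5)/(4π·8.85×10^-12·(0.383)²) = 9.19e5 N/C.

|E| = 9.19×10^5 N/C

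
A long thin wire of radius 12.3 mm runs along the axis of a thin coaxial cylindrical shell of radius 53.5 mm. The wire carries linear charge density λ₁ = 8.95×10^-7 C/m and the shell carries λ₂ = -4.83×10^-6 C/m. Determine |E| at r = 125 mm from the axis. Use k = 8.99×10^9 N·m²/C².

Coaxial Gaussian cylinder, radius r = 125 mm, length L (r > 53.5 mm, enclosing both).
λ_enc = λ₁ + λ₂ = (8.95e-7) + (-4.83×10^-6) = -3.935e-6 C/m.
Since E is radial and uniform over the curved surface, Φ = E·2πrL = Q_enc/ε₀ = λ_enc L/ε₀.
E = 2k|λ_enc|/r = 2(8.99×10^9)(3.935×10^-6)/(0.125) = 5.66×10^5 N/C.

E = 5.66e5 V/m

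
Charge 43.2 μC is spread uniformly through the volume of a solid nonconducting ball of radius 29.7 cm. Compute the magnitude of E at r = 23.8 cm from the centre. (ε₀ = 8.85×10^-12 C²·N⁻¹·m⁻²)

Symmetry ⇒ E = E(r) r̂. Gaussian sphere of radius r = 23.8 cm (r < R).
For a uniform sphere the enclosed fraction is (r/R)³, so Q_enc = (43.2 μC)(0.238/0.297)³ = 2.223×10^-5 C.
Gauss's law: E·4πr² = Q_enc/ε₀.
E = |Q_enc|/(4πε₀r²) = (2.223e-5)/(4π·8.85×10^-12·(0.238)²) = 3.53×10^6 N/C.

|E| ≈ 3.53×10^6 V/m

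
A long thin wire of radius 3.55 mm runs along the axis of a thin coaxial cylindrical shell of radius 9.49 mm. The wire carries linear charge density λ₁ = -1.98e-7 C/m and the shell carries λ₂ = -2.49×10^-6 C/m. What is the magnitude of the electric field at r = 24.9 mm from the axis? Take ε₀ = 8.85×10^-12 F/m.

E = 1.94×10^6 V/m

Choose a coaxial cylinder of radius r = 24.9 mm (arbitrary length L) as the Gaussian surface (r > 9.49 mm, enclosing both).
λ_enc = λ₁ + λ₂ = (-1.98e-7) + (-2.49×10^-6) = -2.688×10^-6 C/m.
Applying ∮E·dA = Q_enc/ε₀ with the end caps contributing no flux:
E = |λ_enc|/(2πε₀r) = (2.688×10^-6)/(2π·8.85×10^-12·0.0249) = 1.94×10^6 N/C.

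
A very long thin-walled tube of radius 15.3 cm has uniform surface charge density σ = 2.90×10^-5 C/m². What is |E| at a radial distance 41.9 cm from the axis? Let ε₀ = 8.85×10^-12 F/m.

Coaxial Gaussian cylinder, radius r = 41.9 cm, length L (r > 15.3 cm).
The whole shell is enclosed: λ_enc = σ·2πR = (2.90×10^-5)·2π·(0.153) = 2.788×10^-5 C/m.
By Gauss's law (flux through the curved wall only), E·2πrL = λ_enc L/ε₀.
E = |λ_enc|/(2πε₀r) = (2.788e-5)/(2π·8.85×10^-12·0.419) = 1.20×10^6 N/C.

1.20e6 N/C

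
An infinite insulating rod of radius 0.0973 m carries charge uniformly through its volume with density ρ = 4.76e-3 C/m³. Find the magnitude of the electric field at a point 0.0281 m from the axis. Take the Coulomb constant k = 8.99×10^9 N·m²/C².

E ≈ 7.56×10^6 V/m

Choose a coaxial cylinder of radius r = 0.0281 m (arbitrary length L) as the Gaussian surface (r < R).
Enclosed charge per unit length: λ_enc = ρ·πr² = (4.76×10^-3)π(0.0281)² = 1.181×10^-5 C/m.
By Gauss's law (flux through the curved wall only), E·2πrL = λ_enc L/ε₀.
E = 2k|λ_enc|/r = 2(8.99×10^9)(1.181e-5)/(0.0281) = 7.56×10^6 N/C.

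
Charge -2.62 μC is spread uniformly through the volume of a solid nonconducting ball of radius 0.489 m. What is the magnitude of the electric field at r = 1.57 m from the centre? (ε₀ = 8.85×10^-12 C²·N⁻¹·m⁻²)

E = 9.56×10^3 N/C

By spherical symmetry E is radial; choose a Gaussian sphere of radius r = 1.57 m (r > R, so the entire charge is enclosed).
Q_enc = -2.62 μC = -2.62e-6 C.
Since E is radial and uniform over the Gaussian sphere, Φ = E·4πr² = Q_enc/ε₀.
E = |Q_enc|/(4πε₀r²) = (2.62×10^-6)/(4π·8.85×10^-12·(1.57)²) = 9.56×10^3 N/C.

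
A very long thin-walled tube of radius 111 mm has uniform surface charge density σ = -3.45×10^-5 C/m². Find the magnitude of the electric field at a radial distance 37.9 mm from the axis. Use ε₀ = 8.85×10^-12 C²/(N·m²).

Choose a coaxial cylinder of radius r = 37.9 mm (arbitrary length L) as the Gaussian surface (r < 111 mm, inside the shell).
No charge is enclosed, so Gauss's law gives E·2πrL = 0 ⇒ E = 0.

|E| = 0 N/C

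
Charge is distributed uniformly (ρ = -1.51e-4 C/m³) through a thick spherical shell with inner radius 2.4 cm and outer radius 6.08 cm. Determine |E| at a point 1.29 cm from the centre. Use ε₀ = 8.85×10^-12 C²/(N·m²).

Symmetry ⇒ E = E(r) r̂. Gaussian sphere of radius r = 1.29 cm (r < 2.4 cm, inside the empty cavity).
Q_enc = 0 (all charge lies at larger r); Gauss's law gives E = 0.

E = 0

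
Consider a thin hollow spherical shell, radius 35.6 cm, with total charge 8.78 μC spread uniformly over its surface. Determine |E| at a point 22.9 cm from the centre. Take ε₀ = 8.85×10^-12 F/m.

Symmetry ⇒ E = E(r) r̂. Gaussian sphere of radius r = 22.9 cm (inside the shell, r < 35.6 cm).
No charge lies within this surface, so Q_enc = 0 and Gauss's law gives E·4πr² = 0 ⇒ E = 0.

|E| = 0 V/m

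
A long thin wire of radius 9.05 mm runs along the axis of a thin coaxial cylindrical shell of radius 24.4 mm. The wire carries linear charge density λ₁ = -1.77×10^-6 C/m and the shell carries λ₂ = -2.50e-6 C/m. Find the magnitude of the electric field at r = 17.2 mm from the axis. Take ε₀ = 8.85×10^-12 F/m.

|E| = 1.85e6 N/C

By cylindrical symmetry E is radial; use a coaxial Gaussian cylinder of radius 17.2 mm and length L (between the conductors, 9.05 mm < r < 24.4 mm).
Only the inner wire is enclosed; the outer shell contributes nothing inside itself. λ_enc = λ₁ = -1.77e-6 C/m.
Gauss's law: E·2πrL = λ_enc L/ε₀.
E = |λ_enc|/(2πε₀r) = (1.77×10^-6)/(2π·8.85×10^-12·0.0172) = 1.85×10^6 N/C.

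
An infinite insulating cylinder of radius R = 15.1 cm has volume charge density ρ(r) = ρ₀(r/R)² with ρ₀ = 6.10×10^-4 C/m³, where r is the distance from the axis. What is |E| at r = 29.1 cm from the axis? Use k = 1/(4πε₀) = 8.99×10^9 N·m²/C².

E = 1.35e6 N/C

By cylindrical symmetry E is radial; use a coaxial Gaussian cylinder of radius 29.1 cm and length L (r > R, full charge per length enclosed).
λ_enc = 2π ∫₀^R ρ₀(r'/R)^2 r' dr' = 2πρ₀R²/4 = 2.185×10^-5 C/m.
Since E is radial and uniform over the curved surface, Φ = E·2πrL = Q_enc/ε₀ = λ_enc L/ε₀.
E = 2k|λ_enc|/r = 2(8.99×10^9)(2.185×10^-5)/(0.291) = 1.35×10^6 N/C.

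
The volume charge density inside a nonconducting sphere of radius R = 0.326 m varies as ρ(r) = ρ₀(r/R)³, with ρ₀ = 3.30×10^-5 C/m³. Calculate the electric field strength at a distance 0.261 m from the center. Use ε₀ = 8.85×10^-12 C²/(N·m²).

|E| = 8.32×10^4 N/C

By spherical symmetry E is radial; choose a Gaussian sphere of radius r = 0.261 m (r < R).
Q_enc = ∫₀^r ρ(r')·4πr'² dr' = (4πρ₀/R³) ∫₀^r r'^5 dr' = 4πρ₀ r^6/(6·R³) = 6.306×10^-7 C.
Since E is radial and uniform over the Gaussian sphere, Φ = E·4πr² = Q_enc/ε₀.
E = |Q_enc|/(4πε₀r²) = (6.306e-7)/(4π·8.85×10^-12·(0.261)²) = 8.32×10^4 N/C.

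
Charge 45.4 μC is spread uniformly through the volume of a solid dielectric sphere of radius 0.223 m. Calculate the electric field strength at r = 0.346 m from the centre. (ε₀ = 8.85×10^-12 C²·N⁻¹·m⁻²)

Use a concentric Gaussian sphere at r = 0.346 m (r > R, so the entire charge is enclosed).
Q_enc = 45.4 μC = 4.54×10^-5 C.
Gauss's law: E·4πr² = Q_enc/ε₀.
E = |Q_enc|/(4πε₀r²) = (4.54e-5)/(4π·8.85×10^-12·(0.346)²) = 3.41e6 N/C.

E = 3.41e6 N/C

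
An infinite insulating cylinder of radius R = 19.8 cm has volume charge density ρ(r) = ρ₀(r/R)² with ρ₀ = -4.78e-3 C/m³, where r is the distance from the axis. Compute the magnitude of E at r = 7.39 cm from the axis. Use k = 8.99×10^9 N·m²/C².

Take a coaxial cylindrical Gaussian surface of radius r = 7.39 cm and length L (r < R).
λ_enc = ∫₀^r ρ(r')·2πr' dr' = (2πρ₀/R²)·r^4/4 = -5.712×10^-6 C/m.
Applying ∮E·dA = Q_enc/ε₀ with the end caps contributing no flux:
E = 2k|λ_enc|/r = 2(8.99×10^9)(5.712×10^-6)/(0.0739) = 1.39e6 N/C.

E = 1.39e6 V/m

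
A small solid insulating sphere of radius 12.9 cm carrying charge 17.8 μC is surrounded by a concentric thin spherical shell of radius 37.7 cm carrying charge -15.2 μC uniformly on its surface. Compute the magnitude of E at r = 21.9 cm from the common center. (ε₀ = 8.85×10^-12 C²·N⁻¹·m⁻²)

E = 3.34e6 V/m

Take a concentric spherical Gaussian surface of radius r = 21.9 cm (between the bodies, 12.9 cm < r < 37.7 cm).
Only the inner charge is enclosed; the outer shell contributes nothing inside itself. Q_enc = 17.8 μC = 1.78e-5 C.
Applying ∮E·dA = Q_enc/ε₀ with Φ = E(4πr²):
E = |Q_enc|/(4πε₀r²) = (1.78×10^-5)/(4π·8.85×10^-12·(0.219)²) = 3.34e6 N/C.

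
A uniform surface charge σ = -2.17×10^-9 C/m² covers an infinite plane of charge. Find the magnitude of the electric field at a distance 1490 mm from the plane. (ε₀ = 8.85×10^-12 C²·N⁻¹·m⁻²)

The symmetry is planar: E is normal to the sheet and the same magnitude on both sides. Take a pillbox straddling the sheet with end-cap area A.
Only the two end caps contribute flux: Φ = 2EA. With Q_enc = σA, Gauss's law gives E = |σ|/(2ε₀).
E = |σ|/(2ε₀) = (2.17e-9)/(2·8.85×10^-12) = 123 N/C.

|E| = 123 N/C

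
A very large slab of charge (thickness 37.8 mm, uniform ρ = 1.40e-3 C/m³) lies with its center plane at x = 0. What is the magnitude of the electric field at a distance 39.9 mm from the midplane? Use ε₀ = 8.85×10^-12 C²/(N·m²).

The point |x| = 39.9 mm lies outside the slab (half-thickness 0.0189 m). A symmetric pillbox spanning the full slab encloses Q_enc = ρ·d·A.
Flux = 2EA ⇒ E = |ρ|d/(2ε₀), independent of distance outside.
E = (1.40×10^-3)(0.0378)/(2·8.85×10^-12) = 2.99×10^6 N/C.

|E| ≈ 2.99e6 V/m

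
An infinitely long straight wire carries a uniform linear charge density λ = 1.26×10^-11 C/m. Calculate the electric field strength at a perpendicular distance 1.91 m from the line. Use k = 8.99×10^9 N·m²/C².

Take a coaxial cylindrical Gaussian surface of radius r = 1.91 m and length L.
Q_enc = λL, so λ_enc = 1.26×10^-11 C/m.
By Gauss's law (flux through the curved wall only), E·2πrL = λ_enc L/ε₀.
E = 2k|λ_enc|/r = 2(8.99×10^9)(1.26×10^-11)/(1.91) = 0.119 N/C.

E ≈ 0.119 V/m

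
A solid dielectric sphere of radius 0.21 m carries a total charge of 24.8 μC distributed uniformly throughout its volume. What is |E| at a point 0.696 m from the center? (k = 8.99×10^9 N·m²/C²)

By spherical symmetry E is radial; choose a Gaussian sphere of radius r = 0.696 m (r > R, so the entire charge is enclosed).
Q_enc = 24.8 μC = 2.48e-5 C.
Gauss's law: E·4πr² = Q_enc/ε₀.
E = k|Q_enc|/r² = (8.99×10^9)(2.48×10^-5)/(0.696)² = 4.60×10^5 N/C.

|E| ≈ 4.60×10^5 N/C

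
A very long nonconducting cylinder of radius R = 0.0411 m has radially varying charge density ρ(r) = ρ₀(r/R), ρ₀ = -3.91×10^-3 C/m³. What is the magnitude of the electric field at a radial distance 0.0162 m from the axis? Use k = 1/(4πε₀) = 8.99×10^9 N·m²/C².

|E| ≈ 9.40e5 N/C

Take a coaxial cylindrical Gaussian surface of radius r = 0.0162 m and length L (r < R).
Integrating ρ over the cross-section to radius r: λ_enc = (2πρ₀/R) ∫₀^r r'^2 dr' = 2πρ₀ r^3/(3·R) = -8.471×10^-7 C/m.
Since E is radial and uniform over the curved surface, Φ = E·2πrL = Q_enc/ε₀ = λ_enc L/ε₀.
E = 2k|λ_enc|/r = 2(8.99×10^9)(8.471×10^-7)/(0.0162) = 9.40e5 N/C.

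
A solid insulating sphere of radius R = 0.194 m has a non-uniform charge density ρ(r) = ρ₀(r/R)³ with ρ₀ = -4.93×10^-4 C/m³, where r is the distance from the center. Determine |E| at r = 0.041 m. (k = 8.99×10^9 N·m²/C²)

By spherical symmetry E is radial; choose a Gaussian sphere of radius r = 0.041 m (r < R).
Integrate the density: Q_enc = 4π ∫₀^r ρ₀(r'/R)^3 r'² dr' = 4πρ₀ r^6/(6·R³) = -6.717×10^-10 C.
Since E is radial and uniform over the Gaussian sphere, Φ = E·4πr² = Q_enc/ε₀.
E = k|Q_enc|/r² = (8.99×10^9)(6.717×10^-10)/(0.041)² = 3.59×10^3 N/C.

E ≈ 3.59e3 N/C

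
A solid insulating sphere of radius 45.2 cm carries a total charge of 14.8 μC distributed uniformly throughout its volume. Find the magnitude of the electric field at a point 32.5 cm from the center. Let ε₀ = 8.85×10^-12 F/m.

|E| ≈ 4.68e5 N/C

Symmetry ⇒ E = E(r) r̂. Gaussian sphere of radius r = 32.5 cm (r < R).
Only the charge within r is enclosed: Q_enc = Q·(r/R)³ = (14.8 μC)·(32.5 cm/45.2 cm)³ = 5.502×10^-6 C.
By Gauss's law, ∮E·dA = E·4πr² = Q_enc/ε₀.
E = |Q_enc|/(4πε₀r²) = (5.502×10^-6)/(4π·8.85×10^-12·(0.325)²) = 4.68×10^5 N/C.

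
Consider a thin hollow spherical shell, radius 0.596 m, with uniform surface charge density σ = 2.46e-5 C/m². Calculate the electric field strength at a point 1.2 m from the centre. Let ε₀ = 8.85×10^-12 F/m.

E ≈ 6.86e5 N/C

Take a concentric spherical Gaussian surface of radius r = 1.2 m (r > 0.596 m).
The entire shell is enclosed: Q_enc = σ·4πR² = (2.46×10^-5)·4π·(0.596)² = 1.098e-4 C.
Gauss's law: E·4πr² = Q_enc/ε₀.
E = |Q_enc|/(4πε₀r²) = (1.098×10^-4)/(4π·8.85×10^-12·(1.2)²) = 6.86×10^5 N/C.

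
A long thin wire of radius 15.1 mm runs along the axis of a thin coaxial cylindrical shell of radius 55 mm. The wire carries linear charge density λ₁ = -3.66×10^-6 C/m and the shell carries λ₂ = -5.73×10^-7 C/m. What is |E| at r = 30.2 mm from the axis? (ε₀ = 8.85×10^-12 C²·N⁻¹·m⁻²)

E = 2.18e6 V/m

Choose a coaxial cylinder of radius r = 30.2 mm (arbitrary length L) as the Gaussian surface (between the conductors, 15.1 mm < r < 55 mm).
The shell at 55 mm lies outside the Gaussian surface, so λ_enc = λ₁ = -3.66×10^-6 C/m.
Gauss's law: E·2πrL = λ_enc L/ε₀.
E = |λ_enc|/(2πε₀r) = (3.66×10^-6)/(2π·8.85×10^-12·0.0302) = 2.18×10^6 N/C.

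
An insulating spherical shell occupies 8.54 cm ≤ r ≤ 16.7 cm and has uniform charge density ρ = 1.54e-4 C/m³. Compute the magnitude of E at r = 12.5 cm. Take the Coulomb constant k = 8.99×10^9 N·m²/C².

E ≈ 4.94×10^5 V/m

By spherical symmetry E is radial; choose a Gaussian sphere of radius r = 12.5 cm (within the shell material, 8.54 cm < r < 16.7 cm).
Only the shell between 8.54 cm and r is enclosed: Q_enc = ρ·(4π/3)(r³ − a³) = (1.54e-4)·(4π/3)·((0.125)³ − (0.0854)³) = 8.581×10^-7 C.
By Gauss's law, ∮E·dA = E·4πr² = Q_enc/ε₀.
E = k|Q_enc|/r² = (8.99×10^9)(8.581e-7)/(0.125)² = 4.94e5 N/C.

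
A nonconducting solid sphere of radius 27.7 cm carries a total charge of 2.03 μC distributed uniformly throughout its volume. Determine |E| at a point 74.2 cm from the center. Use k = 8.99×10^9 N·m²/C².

E = 3.31e4 N/C

Symmetry ⇒ E = E(r) r̂. Gaussian sphere of radius r = 74.2 cm (r > R, so the entire charge is enclosed).
Q_enc = 2.03 μC = 2.03×10^-6 C.
Since E is radial and uniform over the Gaussian sphere, Φ = E·4πr² = Q_enc/ε₀.
E = k|Q_enc|/r² = (8.99×10^9)(2.03×10^-6)/(0.742)² = 3.31e4 N/C.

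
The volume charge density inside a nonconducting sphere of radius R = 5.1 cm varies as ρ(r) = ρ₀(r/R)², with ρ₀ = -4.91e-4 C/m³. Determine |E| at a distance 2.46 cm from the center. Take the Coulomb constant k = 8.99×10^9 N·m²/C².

E ≈ 6.35e4 V/m

Use a concentric Gaussian sphere at r = 2.46 cm (r < R).
Integrate the density: Q_enc = 4π ∫₀^r ρ₀(r'/R)^2 r'² dr' = 4πρ₀ r^5/(5·R²) = -4.274e-9 C.
By Gauss's law, ∮E·dA = E·4πr² = Q_enc/ε₀.
E = k|Q_enc|/r² = (8.99×10^9)(4.274×10^-9)/(0.0246)² = 6.35×10^4 N/C.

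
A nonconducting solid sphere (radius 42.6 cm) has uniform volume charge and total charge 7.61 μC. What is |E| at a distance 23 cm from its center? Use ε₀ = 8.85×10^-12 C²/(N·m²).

Symmetry ⇒ E = E(r) r̂. Gaussian sphere of radius r = 23 cm (r < R).
For a uniform sphere the enclosed fraction is (r/R)³, so Q_enc = (7.61 μC)(0.23/0.426)³ = 1.198e-6 C.
Since E is radial and uniform over the Gaussian sphere, Φ = E·4πr² = Q_enc/ε₀.
E = |Q_enc|/(4πε₀r²) = (1.198×10^-6)/(4π·8.85×10^-12·(0.23)²) = 2.04×10^5 N/C.

E = 2.04×10^5 V/m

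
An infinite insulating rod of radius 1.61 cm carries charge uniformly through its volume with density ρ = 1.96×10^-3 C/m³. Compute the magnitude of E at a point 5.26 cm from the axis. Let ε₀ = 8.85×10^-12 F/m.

Coaxial Gaussian cylinder, radius r = 5.26 cm, length L (r > 1.61 cm, full cross-section enclosed).
λ_enc = ρ·πR² = (1.96×10^-3)π(0.0161)² = 1.596×10^-6 C/m.
Applying ∮E·dA = Q_enc/ε₀ with the end caps contributing no flux:
E = |λ_enc|/(2πε₀r) = (1.596×10^-6)/(2π·8.85×10^-12·0.0526) = 5.46×10^5 N/C.

E = 5.46×10^5 N/C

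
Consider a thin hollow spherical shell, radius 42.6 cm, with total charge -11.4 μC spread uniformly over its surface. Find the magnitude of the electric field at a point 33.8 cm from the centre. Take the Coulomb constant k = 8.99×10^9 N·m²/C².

E = 0

Use a concentric Gaussian sphere at r = 33.8 cm (inside the shell, r < 42.6 cm).
All the charge is outside the Gaussian surface: Q_enc = 0, hence E = 0 everywhere inside the shell.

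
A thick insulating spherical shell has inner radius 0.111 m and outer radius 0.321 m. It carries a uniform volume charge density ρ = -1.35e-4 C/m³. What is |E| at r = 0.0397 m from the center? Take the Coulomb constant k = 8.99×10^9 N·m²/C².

E = 0

By spherical symmetry E is radial; choose a Gaussian sphere of radius r = 0.0397 m (r < 0.111 m, inside the empty cavity).
Q_enc = 0 (all charge lies at larger r); Gauss's law gives E = 0.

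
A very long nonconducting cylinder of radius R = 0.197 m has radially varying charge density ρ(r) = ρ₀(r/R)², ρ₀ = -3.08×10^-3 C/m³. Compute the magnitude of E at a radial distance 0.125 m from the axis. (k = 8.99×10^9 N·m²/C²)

Coaxial Gaussian cylinder, radius r = 0.125 m, length L (r < R).
Integrating ρ over the cross-section to radius r: λ_enc = (2πρ₀/R²) ∫₀^r r'^3 dr' = 2πρ₀ r^4/(4·R²) = -3.044×10^-5 C/m.
Gauss's law: E·2πrL = λ_enc L/ε₀.
E = 2k|λ_enc|/r = 2(8.99×10^9)(3.044×10^-5)/(0.125) = 4.38×10^6 N/C.

4.38×10^6 N/C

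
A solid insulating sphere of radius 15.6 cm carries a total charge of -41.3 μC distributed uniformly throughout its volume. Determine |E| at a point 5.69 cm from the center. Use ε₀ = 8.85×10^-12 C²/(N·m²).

Symmetry ⇒ E = E(r) r̂. Gaussian sphere of radius r = 5.69 cm (r < R).
For a uniform sphere the enclosed fraction is (r/R)³, so Q_enc = (-41.3 μC)(0.0569/0.156)³ = -2.004×10^-6 C.
By Gauss's law, ∮E·dA = E·4πr² = Q_enc/ε₀.
E = |Q_enc|/(4πε₀r²) = (2.004e-6)/(4π·8.85×10^-12·(0.0569)²) = 5.57×10^6 N/C.

5.57×10^6 V/m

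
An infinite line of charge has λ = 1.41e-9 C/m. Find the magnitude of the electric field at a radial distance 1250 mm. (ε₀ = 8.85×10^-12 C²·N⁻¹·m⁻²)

Choose a coaxial cylinder of radius r = 1250 mm (arbitrary length L) as the Gaussian surface.
Q_enc = λL, so λ_enc = 1.41e-9 C/m.
Gauss's law: E·2πrL = λ_enc L/ε₀.
E = |λ_enc|/(2πε₀r) = (1.41×10^-9)/(2π·8.85×10^-12·1.25) = 20.3 N/C.

E = 20.3 V/m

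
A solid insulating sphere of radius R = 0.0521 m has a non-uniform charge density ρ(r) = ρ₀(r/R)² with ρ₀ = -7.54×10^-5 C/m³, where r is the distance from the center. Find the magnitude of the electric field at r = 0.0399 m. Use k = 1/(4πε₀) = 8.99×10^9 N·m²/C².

|E| ≈ 3.99×10^4 N/C

Use a concentric Gaussian sphere at r = 0.0399 m (r < R).
Integrate the density: Q_enc = 4π ∫₀^r ρ₀(r'/R)^2 r'² dr' = 4πρ₀ r^5/(5·R²) = -7.06×10^-9 C.
Applying ∮E·dA = Q_enc/ε₀ with Φ = E(4πr²):
E = k|Q_enc|/r² = (8.99×10^9)(7.06e-9)/(0.0399)² = 3.99e4 N/C.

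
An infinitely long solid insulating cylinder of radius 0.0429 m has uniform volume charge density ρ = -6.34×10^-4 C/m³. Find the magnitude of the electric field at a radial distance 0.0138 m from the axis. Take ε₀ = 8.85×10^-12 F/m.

E = 4.94e5 N/C

Coaxial Gaussian cylinder, radius r = 0.0138 m, length L (r < R).
Enclosed charge per unit length: λ_enc = ρ·πr² = (-6.34×10^-4)π(0.0138)² = -3.793×10^-7 C/m.
Since E is radial and uniform over the curved surface, Φ = E·2πrL = Q_enc/ε₀ = λ_enc L/ε₀.
E = |λ_enc|/(2πε₀r) = (3.793×10^-7)/(2π·8.85×10^-12·0.0138) = 4.94×10^5 N/C.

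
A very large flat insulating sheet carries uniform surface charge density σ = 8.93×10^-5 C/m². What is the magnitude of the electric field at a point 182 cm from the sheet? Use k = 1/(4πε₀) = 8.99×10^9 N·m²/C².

|E| ≈ 5.04e6 V/m

By planar symmetry E is perpendicular to the sheet and uniform; use a Gaussian pillbox with flat faces of area A on each side of the sheet.
Only the two end caps contribute flux: Φ = 2EA. With Q_enc = σA, Gauss's law gives E = |σ|/(2ε₀).
E = 2πk|σ| = 2π(8.99×10^9)(8.93×10^-5) = 5.04×10^6 N/C.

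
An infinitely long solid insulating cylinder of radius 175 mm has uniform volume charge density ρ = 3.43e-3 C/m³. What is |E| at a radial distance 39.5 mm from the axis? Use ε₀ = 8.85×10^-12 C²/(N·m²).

|E| = 7.65×10^6 N/C

Coaxial Gaussian cylinder, radius r = 39.5 mm, length L (r < R).
Enclosed charge per unit length: λ_enc = ρ·πr² = (3.43×10^-3)π(0.0395)² = 1.681×10^-5 C/m.
Gauss's law: E·2πrL = λ_enc L/ε₀.
E = |λ_enc|/(2πε₀r) = (1.681×10^-5)/(2π·8.85×10^-12·0.0395) = 7.65×10^6 N/C.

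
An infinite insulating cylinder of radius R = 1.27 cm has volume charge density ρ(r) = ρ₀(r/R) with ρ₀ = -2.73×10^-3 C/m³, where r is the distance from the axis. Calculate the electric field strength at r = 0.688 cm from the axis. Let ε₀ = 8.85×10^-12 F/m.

E ≈ 3.83×10^5 N/C

Coaxial Gaussian cylinder, radius r = 0.688 cm, length L (r < R).
λ_enc = ∫₀^r ρ(r')·2πr' dr' = (2πρ₀/R)·r^3/3 = -1.466×10^-7 C/m.
Gauss's law: E·2πrL = λ_enc L/ε₀.
E = |λ_enc|/(2πε₀r) = (1.466×10^-7)/(2π·8.85×10^-12·0.00688) = 3.83×10^5 N/C.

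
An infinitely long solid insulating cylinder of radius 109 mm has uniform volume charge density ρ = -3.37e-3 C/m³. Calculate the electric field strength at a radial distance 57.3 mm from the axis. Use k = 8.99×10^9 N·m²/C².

Choose a coaxial cylinder of radius r = 57.3 mm (arbitrary length L) as the Gaussian surface (r < R).
Enclosed charge per unit length: λ_enc = ρ·πr² = (-3.37×10^-3)π(0.0573)² = -3.476×10^-5 C/m.
Applying ∮E·dA = Q_enc/ε₀ with the end caps contributing no flux:
E = 2k|λ_enc|/r = 2(8.99×10^9)(3.476e-5)/(0.0573) = 1.09e7 N/C.

E = 1.09×10^7 N/C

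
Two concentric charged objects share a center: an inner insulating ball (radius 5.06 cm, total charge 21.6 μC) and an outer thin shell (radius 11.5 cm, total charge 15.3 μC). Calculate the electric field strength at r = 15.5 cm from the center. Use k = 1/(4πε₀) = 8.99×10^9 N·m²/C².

E ≈ 1.38×10^7 N/C

Use a concentric Gaussian sphere at r = 15.5 cm (r > 11.5 cm, enclosing both).
Q_enc = (21.6 μC) + (15.3 μC) = 3.69×10^-5 C.
Applying ∮E·dA = Q_enc/ε₀ with Φ = E(4πr²):
E = k|Q_enc|/r² = (8.99×10^9)(3.69×10^-5)/(0.155)² = 1.38×10^7 N/C.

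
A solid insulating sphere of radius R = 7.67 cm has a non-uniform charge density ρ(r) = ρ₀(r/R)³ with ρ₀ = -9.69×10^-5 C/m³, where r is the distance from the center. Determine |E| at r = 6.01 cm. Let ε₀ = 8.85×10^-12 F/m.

Take a concentric spherical Gaussian surface of radius r = 6.01 cm (r < R).
Integrate the density: Q_enc = 4π ∫₀^r ρ₀(r'/R)^3 r'² dr' = 4πρ₀ r^6/(6·R³) = -2.12×10^-8 C.
Since E is radial and uniform over the Gaussian sphere, Φ = E·4πr² = Q_enc/ε₀.
E = |Q_enc|/(4πε₀r²) = (2.12×10^-8)/(4π·8.85×10^-12·(0.0601)²) = 5.28×10^4 N/C.

|E| ≈ 5.28e4 V/m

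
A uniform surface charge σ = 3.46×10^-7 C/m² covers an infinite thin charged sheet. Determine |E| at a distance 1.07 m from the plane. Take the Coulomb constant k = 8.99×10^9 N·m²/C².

|E| = 1.95e4 N/C

The symmetry is planar: E is normal to the sheet and the same magnitude on both sides. Take a pillbox straddling the sheet with end-cap area A.
Flux Φ = 2EA and Q_enc = σA, so 2EA = σA/ε₀ ⇒ E = |σ|/(2ε₀), independent of distance.
E = 2πk|σ| = 2π(8.99×10^9)(3.46×10^-7) = 1.95×10^4 N/C.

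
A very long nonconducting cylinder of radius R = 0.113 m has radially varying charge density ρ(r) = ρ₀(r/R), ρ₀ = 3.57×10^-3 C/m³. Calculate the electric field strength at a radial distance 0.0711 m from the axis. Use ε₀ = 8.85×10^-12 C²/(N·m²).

Take a coaxial cylindrical Gaussian surface of radius r = 0.0711 m and length L (r < R).
Integrating ρ over the cross-section to radius r: λ_enc = (2πρ₀/R) ∫₀^r r'^2 dr' = 2πρ₀ r^3/(3·R) = 2.378×10^-5 C/m.
By Gauss's law (flux through the curved wall only), E·2πrL = λ_enc L/ε₀.
E = |λ_enc|/(2πε₀r) = (2.378×10^-5)/(2π·8.85×10^-12·0.0711) = 6.02×10^6 N/C.

|E| = 6.02e6 N/C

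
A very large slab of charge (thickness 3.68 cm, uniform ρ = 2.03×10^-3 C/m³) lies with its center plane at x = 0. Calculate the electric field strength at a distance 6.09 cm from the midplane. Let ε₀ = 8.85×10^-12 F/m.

The point |x| = 6.09 cm lies outside the slab (half-thickness 0.0184 m). A symmetric pillbox spanning the full slab encloses Q_enc = ρ·d·A.
Flux = 2EA ⇒ E = |ρ|d/(2ε₀), independent of distance outside.
E = (2.03×10^-3)(0.0368)/(2·8.85×10^-12) = 4.22e6 N/C.

E ≈ 4.22×10^6 N/C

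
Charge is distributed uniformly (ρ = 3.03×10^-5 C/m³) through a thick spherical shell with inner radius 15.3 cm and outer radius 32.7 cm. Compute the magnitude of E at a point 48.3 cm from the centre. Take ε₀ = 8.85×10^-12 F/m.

Take a concentric spherical Gaussian surface of radius r = 48.3 cm (r > 32.7 cm, enclosing the whole shell).
Q_enc = ρ·(4π/3)(b³ − a³) = (3.03×10^-5)·(4π/3)·((0.327)³ − (0.153)³) = 3.983×10^-6 C.
By Gauss's law, ∮E·dA = E·4πr² = Q_enc/ε₀.
E = |Q_enc|/(4πε₀r²) = (3.983e-6)/(4π·8.85×10^-12·(0.483)²) = 1.54×10^5 N/C.

E ≈ 1.54×10^5 N/C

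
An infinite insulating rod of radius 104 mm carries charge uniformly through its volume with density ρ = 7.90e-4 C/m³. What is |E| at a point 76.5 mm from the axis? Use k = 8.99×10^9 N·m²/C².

By cylindrical symmetry E is radial; use a coaxial Gaussian cylinder of radius 76.5 mm and length L (r < R).
Enclosed charge per unit length: λ_enc = ρ·πr² = (7.90×10^-4)π(0.0765)² = 1.452×10^-5 C/m.
Since E is radial and uniform over the curved surface, Φ = E·2πrL = Q_enc/ε₀ = λ_enc L/ε₀.
E = 2k|λ_enc|/r = 2(8.99×10^9)(1.452×10^-5)/(0.0765) = 3.41×10^6 N/C.

|E| ≈ 3.41e6 V/m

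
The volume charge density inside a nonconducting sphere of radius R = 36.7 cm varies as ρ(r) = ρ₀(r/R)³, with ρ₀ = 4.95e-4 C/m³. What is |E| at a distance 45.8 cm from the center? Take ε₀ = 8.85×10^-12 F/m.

E = 2.20×10^6 V/m

Take a concentric spherical Gaussian surface of radius r = 45.8 cm (r > R, all charge enclosed).
Q_enc = 4π ∫₀^R ρ₀(r'/R)^3 r'² dr' = 4πρ₀R³/6 = 5.125e-5 C.
Applying ∮E·dA = Q_enc/ε₀ with Φ = E(4πr²):
E = |Q_enc|/(4πε₀r²) = (5.125×10^-5)/(4π·8.85×10^-12·(0.458)²) = 2.20×10^6 N/C.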